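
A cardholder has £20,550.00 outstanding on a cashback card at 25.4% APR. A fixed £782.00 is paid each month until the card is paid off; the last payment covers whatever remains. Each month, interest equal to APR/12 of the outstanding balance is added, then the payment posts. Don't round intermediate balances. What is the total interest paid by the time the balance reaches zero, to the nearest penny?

Monthly rate r = 25.4%/12 = 2.11667% = 0.0211667.
Payoff takes n = ⌈−ln(1 − rB₀/P)/ln(1+r)⌉ = ⌈38.789⌉ = 39 payments; the last is £618.09.
Total paid = 38·£782.00 + £618.09 = £30,334.09.
Total interest = total paid − principal = £30,334.09 − £20,550.00 = £9,784.09.

£9,784.09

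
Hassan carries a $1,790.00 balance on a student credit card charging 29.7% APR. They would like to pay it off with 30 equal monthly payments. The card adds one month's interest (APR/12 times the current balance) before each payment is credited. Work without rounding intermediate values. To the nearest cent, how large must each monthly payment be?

Monthly rate r = 29.7%/12 = 2.475% = 0.02475.
Level-payment amortization: P = B₀·r / (1 − (1+r)^(−n)) = 1790.00·0.02475 / (1 − 1.02475^(−30)).
Denominator 1 − (1+r)^(−30) = 0.519755732.
P = 44.3025 / 0.519755732 ≈ 85.24.

$85.24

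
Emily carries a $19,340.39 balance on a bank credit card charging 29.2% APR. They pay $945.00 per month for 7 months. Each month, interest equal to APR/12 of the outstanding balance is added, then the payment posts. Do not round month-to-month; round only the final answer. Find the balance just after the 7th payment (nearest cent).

Monthly rate r = 29.2%/12 = 2.43333% = 0.0243333.
Each month: B ← B·(1+r) − $945.00.
Month 1: interest $470.62; balance after payment $18,866.01.
Month 2: interest $459.07; balance after payment $18,380.08.
Month 3: interest $447.25; balance after payment $17,882.33.
Month 4: interest $435.14; balance after payment $17,372.46.
Month 5: interest $422.73; balance after payment $16,850.19.
Month 6: interest $410.02; balance after payment $16,315.22.
Month 7: interest $397.00; balance after payment $15,767.22.

$15,767.22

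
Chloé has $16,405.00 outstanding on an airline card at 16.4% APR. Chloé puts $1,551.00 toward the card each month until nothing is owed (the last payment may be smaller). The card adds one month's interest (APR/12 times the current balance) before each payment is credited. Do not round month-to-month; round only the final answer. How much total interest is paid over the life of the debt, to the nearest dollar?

Monthly rate r = 16.4%/12 = 1.36667% = 0.0136667.
Payoff takes n = ⌈−ln(1 − rB₀/P)/ln(1+r)⌉ = ⌈11.502⌉ = 12 payments; the last is $781.41.
Total paid = 11·$1,551.00 + $781.41 = $17,842.41.
Total interest = total paid − principal = $17,842.41 − $16,405.00 = $1,437.41.

$1,437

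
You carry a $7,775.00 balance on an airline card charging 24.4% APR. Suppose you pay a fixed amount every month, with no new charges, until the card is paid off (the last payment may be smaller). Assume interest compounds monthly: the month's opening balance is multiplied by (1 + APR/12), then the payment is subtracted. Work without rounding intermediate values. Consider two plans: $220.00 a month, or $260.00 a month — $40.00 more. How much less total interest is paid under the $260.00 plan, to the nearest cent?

$1,759.78

Monthly rate r = 24.4%/12 = 2.03333% = 0.0203333.
At $220.00/mo: n = ⌈−ln(1 − rB₀/P)/ln(1+r)⌉ = 63 payments (last $218.08); total interest = total paid − $7,775.00 = $6,083.08.
At $260.00/mo: 47 payments (last $138.30); total interest $4,323.30.
Interest saved = $6,083.08 − $4,323.30 = $1,759.78.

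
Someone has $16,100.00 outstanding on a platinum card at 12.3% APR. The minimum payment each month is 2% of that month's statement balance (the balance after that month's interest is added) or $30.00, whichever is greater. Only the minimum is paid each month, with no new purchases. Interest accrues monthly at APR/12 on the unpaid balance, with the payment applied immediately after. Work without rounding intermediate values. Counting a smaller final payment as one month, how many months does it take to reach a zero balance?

Monthly rate r = 12.3%/12 = 1.025% = 0.01025.
While 2% of the post-interest balance exceeds $30.00, each month B ← (B·(1+r))·(1 − 0.02), i.e. B shrinks by the factor (1+r)·0.98 = 0.99005.
This holds for months 1–239. Entering month 240 the balance is $1,473.52; 2% of the post-interest balance is now below $30.00, so the flat $30.00 minimum applies from here.
From month 240 a fixed $30.00 at rate r clears $1,473.52 in 69 more payments. Total: 239 + 69 = 308 months.

308 months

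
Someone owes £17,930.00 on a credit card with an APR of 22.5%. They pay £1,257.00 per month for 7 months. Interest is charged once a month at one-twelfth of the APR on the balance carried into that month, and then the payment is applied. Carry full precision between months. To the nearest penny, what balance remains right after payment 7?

Monthly rate r = 22.5%/12 = 1.875% = 0.01875.
Each month: B ← B·(1+r) − £1,257.00.
Month 1: interest £336.19; balance after payment £17,009.19.
Month 2: interest £318.92; balance after payment £16,071.11.
Month 3: interest £301.33; balance after payment £15,115.44.
Month 4: interest £283.41; balance after payment £14,141.86.
Month 5: interest £265.16; balance after payment £13,150.02.
Month 6: interest £246.56; balance after payment £12,139.58.
Month 7: interest £227.62; balance after payment £11,110.20.

£11,110.20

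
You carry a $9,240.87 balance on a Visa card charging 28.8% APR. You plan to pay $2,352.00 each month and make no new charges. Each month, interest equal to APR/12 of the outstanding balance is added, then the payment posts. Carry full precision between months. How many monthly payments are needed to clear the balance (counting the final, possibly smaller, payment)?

5 months

Monthly rate r = 28.8%/12 = 2.4% = 0.024.
Recurrence: B ← B·(1+r) − $2,352.00.
Month 1: interest $221.78; balance after payment $7,110.65.
Month 2: interest $170.66; balance after payment $4,929.31.
Month 3: interest $118.30; balance after payment $2,695.61.
Month 4: interest $64.69; balance after payment $408.30.
Month 5: interest $9.80; balance after payment $0.00.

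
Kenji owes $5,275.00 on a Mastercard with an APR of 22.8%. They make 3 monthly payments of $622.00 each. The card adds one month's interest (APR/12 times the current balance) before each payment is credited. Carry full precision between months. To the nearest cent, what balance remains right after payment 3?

$3,679.75

Monthly rate r = 22.8%/12 = 1.9% = 0.019.
Each month: B ← B·(1+r) − $622.00.
Month 1: interest $100.22; balance after payment $4,753.23.
Month 2: interest $90.31; balance after payment $4,221.54.
Month 3: interest $80.21; balance after payment $3,679.75.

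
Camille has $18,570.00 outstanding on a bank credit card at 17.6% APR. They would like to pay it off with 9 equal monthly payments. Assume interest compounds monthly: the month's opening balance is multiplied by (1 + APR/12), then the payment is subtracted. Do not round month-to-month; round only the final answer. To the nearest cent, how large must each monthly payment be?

Monthly rate r = 17.6%/12 = 1.46667% = 0.0146667.
Level-payment amortization: P = B₀·r / (1 − (1+r)^(−n)) = 18570.00·0.0146667 / (1 − 1.01467^(−9)).
Denominator 1 − (1+r)^(−9) = 0.122818508.
P = 272.36 / 0.122818508 ≈ 2217.58.

$2,217.58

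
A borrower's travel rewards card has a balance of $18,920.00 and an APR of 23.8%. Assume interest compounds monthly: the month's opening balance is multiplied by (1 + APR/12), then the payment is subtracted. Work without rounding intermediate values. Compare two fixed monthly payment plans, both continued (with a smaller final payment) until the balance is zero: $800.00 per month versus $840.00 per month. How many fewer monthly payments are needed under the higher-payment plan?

Monthly rate r = 23.8%/12 = 1.98333% = 0.0198333.
At $800.00/mo: n = ⌈−ln(1 − rB₀/P)/ln(1+r)⌉ = 33 payments (last $190.77); total interest = total paid − $18,920.00 = $6,870.77.
At $840.00/mo: 31 payments (last $117.27); total interest $6,397.27.
Payments saved = 33 − 31 = 2.

2 fewer payments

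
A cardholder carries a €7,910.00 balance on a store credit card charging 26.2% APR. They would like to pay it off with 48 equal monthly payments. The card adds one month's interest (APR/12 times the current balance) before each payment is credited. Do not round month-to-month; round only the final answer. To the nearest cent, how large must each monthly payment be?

Monthly rate r = 26.2%/12 = 2.18333% = 0.0218333.
Level-payment amortization: P = B₀·r / (1 − (1+r)^(−n)) = 7910.00·0.0218333 / (1 − 1.02183^(−48)).
Denominator 1 − (1+r)^(−48) = 0.64538521.
P = 172.702 / 0.64538521 ≈ 267.59.

€267.59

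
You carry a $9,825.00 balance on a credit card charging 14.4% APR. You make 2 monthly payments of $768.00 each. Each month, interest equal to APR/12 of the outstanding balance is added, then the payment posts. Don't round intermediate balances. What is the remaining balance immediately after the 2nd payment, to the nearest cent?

$8,517.00

Monthly rate r = 14.4%/12 = 1.2% = 0.012.
Each month: B ← B·(1+r) − $768.00.
Month 1: interest $117.90; balance after payment $9,174.90.
Month 2: interest $110.10; balance after payment $8,517.00.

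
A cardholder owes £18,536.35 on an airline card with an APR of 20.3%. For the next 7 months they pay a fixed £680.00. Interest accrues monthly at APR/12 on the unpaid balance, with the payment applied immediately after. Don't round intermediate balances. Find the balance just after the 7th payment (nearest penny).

Monthly rate r = 20.3%/12 = 1.69167% = 0.0169167.
Each month: B ← B·(1+r) − £680.00.
Month 1: interest £313.57; balance after payment £18,169.92.
Month 2: interest £307.37; balance after payment £17,797.30.
Month 3: interest £301.07; balance after payment £17,418.37.
Month 4: interest £294.66; balance after payment £17,033.03.
Month 5: interest £288.14; balance after payment £16,641.17.
Month 6: interest £281.51; balance after payment £16,242.68.
Month 7: interest £274.77; balance after payment £15,837.46.

£15,837.46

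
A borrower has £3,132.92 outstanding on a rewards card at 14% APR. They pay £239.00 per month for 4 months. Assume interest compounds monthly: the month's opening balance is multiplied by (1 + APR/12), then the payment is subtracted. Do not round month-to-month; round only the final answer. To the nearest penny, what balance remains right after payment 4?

£2,308.84

Monthly rate r = 14%/12 = 1.16667% = 0.0116667.
Each month: B ← B·(1+r) − £239.00.
Month 1: interest £36.55; balance after payment £2,930.47.
Month 2: interest £34.19; balance after payment £2,725.66.
Month 3: interest £31.80; balance after payment £2,518.46.
Month 4: interest £29.38; balance after payment £2,308.84.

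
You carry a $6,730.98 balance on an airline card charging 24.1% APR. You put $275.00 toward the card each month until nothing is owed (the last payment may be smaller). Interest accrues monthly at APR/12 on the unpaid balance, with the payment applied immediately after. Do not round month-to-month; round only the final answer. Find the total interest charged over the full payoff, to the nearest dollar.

Monthly rate r = 24.1%/12 = 2.00833% = 0.0200833.
Payoff takes n = ⌈−ln(1 − rB₀/P)/ln(1+r)⌉ = ⌈34.018⌉ = 35 payments; the last is $4.91.
Total paid = 34·$275.00 + $4.91 = $9,354.91.
Total interest = total paid − principal = $9,354.91 − $6,730.98 = $2,623.93.

$2,624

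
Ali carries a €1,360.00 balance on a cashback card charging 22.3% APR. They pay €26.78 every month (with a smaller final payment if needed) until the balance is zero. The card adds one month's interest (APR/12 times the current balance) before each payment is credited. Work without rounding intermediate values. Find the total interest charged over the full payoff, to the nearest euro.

€2,826

Monthly rate r = 22.3%/12 = 1.85833% = 0.0185833.
Payoff takes n = ⌈−ln(1 − rB₀/P)/ln(1+r)⌉ = ⌈156.291⌉ = 157 payments; the last is €7.85.
Total paid = 156·€26.78 + €7.85 = €4,185.53.
Total interest = total paid − principal = €4,185.53 − €1,360.00 = €2,825.53.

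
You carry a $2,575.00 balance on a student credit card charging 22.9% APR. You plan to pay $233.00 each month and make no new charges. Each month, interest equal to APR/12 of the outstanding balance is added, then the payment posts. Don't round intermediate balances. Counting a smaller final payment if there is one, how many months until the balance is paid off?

13 payments

Monthly rate r = 22.9%/12 = 1.90833% = 0.0190833.
Recurrence: B ← B·(1+r) − $233.00.
Month 1: interest $49.14; balance after payment $2,391.14.
Month 2: interest $45.63; balance after payment $2,203.77.
Closed form: n = −ln(1 − rB₀/P)/ln(1+r) = −ln(0.7891)/ln(1.01908) ≈ 12.530, so the balance reaches zero during payment 13.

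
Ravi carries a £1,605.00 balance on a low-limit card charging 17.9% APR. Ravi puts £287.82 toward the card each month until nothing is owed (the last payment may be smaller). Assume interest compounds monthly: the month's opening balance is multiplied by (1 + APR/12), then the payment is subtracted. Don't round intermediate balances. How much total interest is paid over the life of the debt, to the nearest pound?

Monthly rate r = 17.9%/12 = 1.49167% = 0.0149167.
Payoff takes n = ⌈−ln(1 − rB₀/P)/ln(1+r)⌉ = ⌈5.865⌉ = 6 payments; the last is £249.32.
Total paid = 5·£287.82 + £249.32 = £1,688.42.
Total interest = total paid − principal = £1,688.42 − £1,605.00 = £83.42.

£83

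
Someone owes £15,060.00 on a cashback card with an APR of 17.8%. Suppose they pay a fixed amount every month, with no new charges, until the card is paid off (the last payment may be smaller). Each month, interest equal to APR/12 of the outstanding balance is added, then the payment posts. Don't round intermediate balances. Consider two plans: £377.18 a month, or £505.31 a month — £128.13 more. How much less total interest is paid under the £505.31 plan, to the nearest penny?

£2,954.15

Monthly rate r = 17.8%/12 = 1.48333% = 0.0148333.
At £377.18/mo: n = ⌈−ln(1 − rB₀/P)/ln(1+r)⌉ = 61 payments (last £350.37); total interest = total paid − £15,060.00 = £7,921.17.
At £505.31/mo: 40 payments (last £319.93); total interest £4,967.02.
Interest saved = £7,921.17 − £4,967.02 = £2,954.15.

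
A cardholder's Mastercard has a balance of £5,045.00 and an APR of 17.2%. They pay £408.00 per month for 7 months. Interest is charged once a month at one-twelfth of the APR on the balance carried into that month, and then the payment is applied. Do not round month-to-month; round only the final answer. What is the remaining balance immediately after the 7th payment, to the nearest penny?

Monthly rate r = 17.2%/12 = 1.43333% = 0.0143333.
Each month: B ← B·(1+r) − £408.00.
Month 1: interest £72.31; balance after payment £4,709.31.
Month 2: interest £67.50; balance after payment £4,368.81.
Month 3: interest £62.62; balance after payment £4,023.43.
Month 4: interest £57.67; balance after payment £3,673.10.
Month 5: interest £52.65; balance after payment £3,317.75.
Month 6: interest £47.55; balance after payment £2,957.30.
Month 7: interest £42.39; balance after payment £2,591.69.

£2,591.69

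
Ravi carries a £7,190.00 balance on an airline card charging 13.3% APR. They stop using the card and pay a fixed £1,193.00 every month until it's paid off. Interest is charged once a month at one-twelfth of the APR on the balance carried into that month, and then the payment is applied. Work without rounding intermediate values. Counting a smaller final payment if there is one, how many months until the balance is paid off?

7 months

Monthly rate r = 13.3%/12 = 1.10833% = 0.0110833.
Recurrence: B ← B·(1+r) − £1,193.00.
Month 1: interest £79.69; balance after payment £6,076.69.
Month 2: interest £67.35; balance after payment £4,951.04.
Closed form: n = −ln(1 − rB₀/P)/ln(1+r) = −ln(0.9332)/ln(1.01108) ≈ 6.272, so the balance reaches zero during payment 7.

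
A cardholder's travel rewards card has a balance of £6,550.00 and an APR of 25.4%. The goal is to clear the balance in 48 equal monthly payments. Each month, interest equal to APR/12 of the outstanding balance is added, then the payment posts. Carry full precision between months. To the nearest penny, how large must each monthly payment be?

Monthly rate r = 25.4%/12 = 2.11667% = 0.0211667.
Level-payment amortization: P = B₀·r / (1 − (1+r)^(−n)) = 6550.00·0.0211667 / (1 − 1.02117^(−48)).
Denominator 1 − (1+r)^(−48) = 0.634100545.
P = 138.642 / 0.634100545 ≈ 218.64.

£218.64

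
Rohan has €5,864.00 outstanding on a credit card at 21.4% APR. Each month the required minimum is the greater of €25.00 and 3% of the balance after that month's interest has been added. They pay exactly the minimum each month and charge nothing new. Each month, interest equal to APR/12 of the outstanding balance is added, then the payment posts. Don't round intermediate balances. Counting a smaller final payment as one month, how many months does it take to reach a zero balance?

Monthly rate r = 21.4%/12 = 1.78333% = 0.0178333.
While 3% of the post-interest balance exceeds €25.00, each month B ← (B·(1+r))·(1 − 0.03), i.e. B shrinks by the factor (1+r)·0.97 = 0.9873.
This holds for months 1–155. Entering month 156 the balance is €808.53; 3% of the post-interest balance is now below €25.00, so the flat €25.00 minimum applies from here.
From month 156 a fixed €25.00 at rate r clears €808.53 in 49 more payments. Total: 155 + 49 = 204 months.

204 months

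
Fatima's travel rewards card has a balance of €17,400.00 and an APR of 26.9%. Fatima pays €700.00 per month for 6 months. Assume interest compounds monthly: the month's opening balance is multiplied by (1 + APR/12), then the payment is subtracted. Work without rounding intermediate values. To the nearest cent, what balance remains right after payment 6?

Monthly rate r = 26.9%/12 = 2.24167% = 0.0224167.
Each month: B ← B·(1+r) − €700.00.
Month 1: interest €390.05; balance after payment €17,090.05.
Month 2: interest €383.10; balance after payment €16,773.15.
Month 3: interest €376.00; balance after payment €16,449.15.
Month 4: interest €368.74; balance after payment €16,117.89.
Month 5: interest €361.31; balance after payment €15,779.19.
Month 6: interest €353.72; balance after payment €15,432.91.

€15,432.91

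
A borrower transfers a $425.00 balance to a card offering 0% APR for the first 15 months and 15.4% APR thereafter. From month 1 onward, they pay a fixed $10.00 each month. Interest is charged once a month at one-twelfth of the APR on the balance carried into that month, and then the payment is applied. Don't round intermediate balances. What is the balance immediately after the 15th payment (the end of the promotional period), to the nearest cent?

Promo months 1–15 at r₀ = 0%/12 = 0; months 16+ at r₁ = 15.4%/12 = 0.0128333.
After month 15 (no interest yet): B = $425.00 − 15·$10.00 = $275.00.

$275.00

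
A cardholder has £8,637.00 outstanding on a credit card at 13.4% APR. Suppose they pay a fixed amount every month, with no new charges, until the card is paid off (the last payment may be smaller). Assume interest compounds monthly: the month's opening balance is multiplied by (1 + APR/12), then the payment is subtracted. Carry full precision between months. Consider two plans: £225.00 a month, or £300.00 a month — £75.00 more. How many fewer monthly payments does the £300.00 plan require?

Monthly rate r = 13.4%/12 = 1.11667% = 0.0111667.
At £225.00/mo: n = ⌈−ln(1 − rB₀/P)/ln(1+r)⌉ = 51 payments (last £91.81); total interest = total paid − £8,637.00 = £2,704.81.
At £300.00/mo: 35 payments (last £278.13); total interest £1,841.13.
Payments saved = 51 − 35 = 16.

16 fewer payments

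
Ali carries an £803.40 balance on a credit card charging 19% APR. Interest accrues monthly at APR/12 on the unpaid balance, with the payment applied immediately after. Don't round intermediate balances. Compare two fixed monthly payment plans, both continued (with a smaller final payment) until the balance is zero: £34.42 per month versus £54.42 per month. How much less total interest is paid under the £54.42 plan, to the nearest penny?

Monthly rate r = 19%/12 = 1.58333% = 0.0158333.
At £34.42/mo: n = ⌈−ln(1 − rB₀/P)/ln(1+r)⌉ = 30 payments (last £12.73); total interest = total paid − £803.40 = £207.51.
At £54.42/mo: 17 payments (last £51.62); total interest £118.94.
Interest saved = £207.51 − £118.94 = £88.57.

£88.57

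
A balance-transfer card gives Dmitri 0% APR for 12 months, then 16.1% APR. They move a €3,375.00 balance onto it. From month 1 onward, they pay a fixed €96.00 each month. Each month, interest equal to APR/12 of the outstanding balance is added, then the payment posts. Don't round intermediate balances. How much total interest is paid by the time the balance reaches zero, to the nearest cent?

€456.98

Promo months 1–12 at r₀ = 0%/12 = 0; months 13+ at r₁ = 16.1%/12 = 0.0134167.
After month 12 (no interest yet): B = €3,375.00 − 12·€96.00 = €2,223.00.
Then at r₁ with €96.00/mo: n₂ = −ln(1 − r₁·B/P)/ln(1+r₁) ≈ 27.92 → 28 more payments.
Total paid = 39·€96.00 + €87.98 = €3,831.98; interest = €3,831.98 − €3,375.00 = €456.98.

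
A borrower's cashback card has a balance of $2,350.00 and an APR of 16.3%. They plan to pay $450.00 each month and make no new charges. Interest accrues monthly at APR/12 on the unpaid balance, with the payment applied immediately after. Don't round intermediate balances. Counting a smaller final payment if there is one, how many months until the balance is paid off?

6 payments

Monthly rate r = 16.3%/12 = 1.35833% = 0.0135833.
Recurrence: B ← B·(1+r) − $450.00.
Month 1: interest $31.92; balance after payment $1,931.92.
Month 2: interest $26.24; balance after payment $1,508.16.
Month 3: interest $20.49; balance after payment $1,078.65.
Month 4: interest $14.65; balance after payment $643.30.
Month 5: interest $8.74; balance after payment $202.04.
Month 6: interest $2.74; balance after payment $0.00.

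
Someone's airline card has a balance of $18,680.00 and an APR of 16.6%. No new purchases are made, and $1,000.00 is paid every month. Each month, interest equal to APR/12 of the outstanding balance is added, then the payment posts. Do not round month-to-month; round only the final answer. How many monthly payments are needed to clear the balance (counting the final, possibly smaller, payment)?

Monthly rate r = 16.6%/12 = 1.38333% = 0.0138333.
Recurrence: B ← B·(1+r) − $1,000.00.
Month 1: interest $258.41; balance after payment $17,938.41.
Month 2: interest $248.15; balance after payment $17,186.55.
Closed form: n = −ln(1 − rB₀/P)/ln(1+r) = −ln(0.74159)/ln(1.01383) ≈ 21.760, so the balance reaches zero during payment 22.

22 months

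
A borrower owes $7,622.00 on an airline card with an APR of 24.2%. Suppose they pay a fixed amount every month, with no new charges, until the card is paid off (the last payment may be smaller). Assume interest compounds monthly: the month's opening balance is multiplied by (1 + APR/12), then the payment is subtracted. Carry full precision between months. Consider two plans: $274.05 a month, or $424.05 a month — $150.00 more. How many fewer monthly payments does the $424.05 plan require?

Monthly rate r = 24.2%/12 = 2.01667% = 0.0201667.
At $274.05/mo: n = ⌈−ln(1 − rB₀/P)/ln(1+r)⌉ = 42 payments (last $60.67); total interest = total paid − $7,622.00 = $3,674.72.
At $424.05/mo: 23 payments (last $232.97); total interest $1,940.07.
Payments saved = 42 − 23 = 19.

19 fewer payments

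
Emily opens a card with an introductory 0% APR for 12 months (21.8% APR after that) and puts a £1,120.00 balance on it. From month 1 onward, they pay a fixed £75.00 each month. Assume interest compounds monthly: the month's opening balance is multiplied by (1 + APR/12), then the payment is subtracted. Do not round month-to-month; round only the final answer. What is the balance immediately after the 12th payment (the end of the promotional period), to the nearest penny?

£220.00

Promo months 1–12 at r₀ = 0%/12 = 0; months 13+ at r₁ = 21.8%/12 = 0.0181667.
After month 12 (no interest yet): B = £1,120.00 − 12·£75.00 = £220.00.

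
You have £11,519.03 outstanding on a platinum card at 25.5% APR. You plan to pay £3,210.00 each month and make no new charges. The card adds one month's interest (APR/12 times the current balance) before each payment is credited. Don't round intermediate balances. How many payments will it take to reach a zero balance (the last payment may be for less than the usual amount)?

4 months

Monthly rate r = 25.5%/12 = 2.125% = 0.02125.
Recurrence: B ← B·(1+r) − £3,210.00.
Month 1: interest £244.78; balance after payment £8,553.81.
Month 2: interest £181.77; balance after payment £5,525.58.
Month 3: interest £117.42; balance after payment £2,433.00.
Month 4: interest £51.70; balance after payment £0.00.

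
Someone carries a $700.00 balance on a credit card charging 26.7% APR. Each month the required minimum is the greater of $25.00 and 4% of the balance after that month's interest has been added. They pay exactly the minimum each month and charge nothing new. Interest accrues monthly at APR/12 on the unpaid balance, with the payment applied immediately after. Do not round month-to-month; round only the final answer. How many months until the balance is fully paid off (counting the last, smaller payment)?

43 months

Monthly rate r = 26.7%/12 = 2.225% = 0.02225.
While 4% of the post-interest balance exceeds $25.00, each month B ← (B·(1+r))·(1 − 0.04), i.e. B shrinks by the factor (1+r)·0.96 = 0.98136.
This holds for months 1–8. Entering month 9 the balance is $602.18; 4% of the post-interest balance is now below $25.00, so the flat $25.00 minimum applies from here.
From month 9 a fixed $25.00 at rate r clears $602.18 in 35 more payments. Total: 8 + 35 = 43 months.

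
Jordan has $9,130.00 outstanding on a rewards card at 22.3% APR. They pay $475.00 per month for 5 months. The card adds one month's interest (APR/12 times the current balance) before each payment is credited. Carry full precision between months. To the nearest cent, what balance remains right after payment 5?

Monthly rate r = 22.3%/12 = 1.85833% = 0.0185833.
Each month: B ← B·(1+r) − $475.00.
Month 1: interest $169.67; balance after payment $8,824.67.
Month 2: interest $163.99; balance after payment $8,513.66.
Month 3: interest $158.21; balance after payment $8,196.87.
Month 4: interest $152.33; balance after payment $7,874.19.
Month 5: interest $146.33; balance after payment $7,545.52.

$7,545.52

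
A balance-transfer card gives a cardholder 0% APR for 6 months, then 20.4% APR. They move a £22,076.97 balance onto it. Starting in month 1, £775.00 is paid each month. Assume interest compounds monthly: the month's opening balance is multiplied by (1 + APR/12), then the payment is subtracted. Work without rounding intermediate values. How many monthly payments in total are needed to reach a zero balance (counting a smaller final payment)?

35 payments

Promo months 1–6 at r₀ = 0%/12 = 0; months 7+ at r₁ = 20.4%/12 = 0.017.
After month 6 (no interest yet): B = £22,076.97 − 6·£775.00 = £17,426.97.
Then at r₁ with £775.00/mo: n₂ = −ln(1 − r₁·B/P)/ln(1+r₁) ≈ 28.58 → 29 more payments.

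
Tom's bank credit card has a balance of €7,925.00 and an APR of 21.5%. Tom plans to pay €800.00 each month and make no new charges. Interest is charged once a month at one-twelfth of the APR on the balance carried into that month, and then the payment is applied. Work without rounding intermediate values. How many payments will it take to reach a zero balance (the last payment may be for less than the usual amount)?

12 payments

Monthly rate r = 21.5%/12 = 1.79167% = 0.0179167.
Recurrence: B ← B·(1+r) − €800.00.
Month 1: interest €141.99; balance after payment €7,266.99.
Month 2: interest €130.20; balance after payment €6,597.19.
Closed form: n = −ln(1 − rB₀/P)/ln(1+r) = −ln(0.82251)/ln(1.01792) ≈ 11.003, so the balance reaches zero during payment 12.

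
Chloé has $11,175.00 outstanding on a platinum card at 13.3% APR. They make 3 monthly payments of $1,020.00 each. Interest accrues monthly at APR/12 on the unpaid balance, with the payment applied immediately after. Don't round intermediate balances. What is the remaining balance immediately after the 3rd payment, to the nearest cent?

$8,456.66

Monthly rate r = 13.3%/12 = 1.10833% = 0.0110833.
Each month: B ← B·(1+r) − $1,020.00.
Month 1: interest $123.86; balance after payment $10,278.86.
Month 2: interest $113.92; balance after payment $9,372.78.
Month 3: interest $103.88; balance after payment $8,456.66.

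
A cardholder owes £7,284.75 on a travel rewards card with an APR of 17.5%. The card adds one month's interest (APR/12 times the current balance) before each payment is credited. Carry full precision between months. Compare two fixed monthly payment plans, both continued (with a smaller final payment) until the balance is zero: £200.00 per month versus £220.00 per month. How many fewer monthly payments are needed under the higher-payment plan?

Monthly rate r = 17.5%/12 = 1.45833% = 0.0145833.
At £200.00/mo: n = ⌈−ln(1 − rB₀/P)/ln(1+r)⌉ = 53 payments (last £64.95); total interest = total paid − £7,284.75 = £3,180.20.
At £220.00/mo: 46 payments (last £121.81); total interest £2,737.06.
Payments saved = 53 − 46 = 7.

7 fewer payments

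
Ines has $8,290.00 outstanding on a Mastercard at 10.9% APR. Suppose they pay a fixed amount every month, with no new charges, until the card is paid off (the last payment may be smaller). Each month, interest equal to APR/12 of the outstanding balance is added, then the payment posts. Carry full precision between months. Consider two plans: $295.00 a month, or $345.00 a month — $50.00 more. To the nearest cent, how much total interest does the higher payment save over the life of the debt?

Monthly rate r = 10.9%/12 = 0.908333% = 0.00908333.
At $295.00/mo: n = ⌈−ln(1 − rB₀/P)/ln(1+r)⌉ = 33 payments (last $175.24); total interest = total paid − $8,290.00 = $1,325.24.
At $345.00/mo: 28 payments (last $80.19); total interest $1,105.19.
Interest saved = $1,325.24 − $1,105.19 = $220.05.

$220.05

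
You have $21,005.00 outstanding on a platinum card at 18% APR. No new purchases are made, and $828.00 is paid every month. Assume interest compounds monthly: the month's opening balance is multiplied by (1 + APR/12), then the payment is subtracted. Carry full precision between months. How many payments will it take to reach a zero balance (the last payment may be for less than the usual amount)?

33 months

Monthly rate r = 18%/12 = 1.5% = 0.015.
Recurrence: B ← B·(1+r) − $828.00.
Month 1: interest $315.07; balance after payment $20,492.08.
Month 2: interest $307.38; balance after payment $19,971.46.
Closed form: n = −ln(1 − rB₀/P)/ln(1+r) = −ln(0.61947)/ln(1.015) ≈ 32.164, so the balance reaches zero during payment 33.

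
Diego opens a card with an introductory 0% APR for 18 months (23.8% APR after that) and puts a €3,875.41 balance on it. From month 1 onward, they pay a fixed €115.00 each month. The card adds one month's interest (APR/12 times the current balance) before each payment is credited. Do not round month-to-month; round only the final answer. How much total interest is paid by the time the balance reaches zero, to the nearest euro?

Promo months 1–18 at r₀ = 0%/12 = 0; months 19+ at r₁ = 23.8%/12 = 0.0198333.
After month 18 (no interest yet): B = €3,875.41 − 18·€115.00 = €1,805.41.
Then at r₁ with €115.00/mo: n₂ = −ln(1 − r₁·B/P)/ln(1+r₁) ≈ 19.00 → 19 more payments.
Total paid = 36·€115.00 + €114.44 = €4,254.44; interest = €4,254.44 − €3,875.41 = €379.03.

€379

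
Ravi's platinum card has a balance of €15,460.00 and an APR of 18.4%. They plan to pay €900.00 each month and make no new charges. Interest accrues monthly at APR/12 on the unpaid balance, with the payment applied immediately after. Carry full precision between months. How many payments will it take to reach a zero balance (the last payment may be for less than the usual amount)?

Monthly rate r = 18.4%/12 = 1.53333% = 0.0153333.
Recurrence: B ← B·(1+r) − €900.00.
Month 1: interest €237.05; balance after payment €14,797.05.
Month 2: interest €226.89; balance after payment €14,123.94.
Closed form: n = −ln(1 − rB₀/P)/ln(1+r) = −ln(0.73661)/ln(1.01533) ≈ 20.089, so the balance reaches zero during payment 21.

21 months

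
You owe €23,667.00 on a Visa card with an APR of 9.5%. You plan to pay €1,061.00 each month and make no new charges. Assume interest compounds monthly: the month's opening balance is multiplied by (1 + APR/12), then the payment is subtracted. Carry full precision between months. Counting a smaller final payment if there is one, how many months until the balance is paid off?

Monthly rate r = 9.5%/12 = 0.791667% = 0.00791667.
Recurrence: B ← B·(1+r) − €1,061.00.
Month 1: interest €187.36; balance after payment €22,793.36.
Month 2: interest €180.45; balance after payment €21,912.81.
Closed form: n = −ln(1 − rB₀/P)/ln(1+r) = −ln(0.82341)/ln(1.00792) ≈ 24.641, so the balance reaches zero during payment 25.

25 payments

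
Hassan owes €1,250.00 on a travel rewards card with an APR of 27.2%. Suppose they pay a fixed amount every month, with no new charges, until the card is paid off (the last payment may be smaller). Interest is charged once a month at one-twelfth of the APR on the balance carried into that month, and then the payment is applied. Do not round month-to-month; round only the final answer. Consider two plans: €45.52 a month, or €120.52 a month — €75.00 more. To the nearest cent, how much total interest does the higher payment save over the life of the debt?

€537.15

Monthly rate r = 27.2%/12 = 2.26667% = 0.0226667.
At €45.52/mo: n = ⌈−ln(1 − rB₀/P)/ln(1+r)⌉ = 44 payments (last €20.91); total interest = total paid − €1,250.00 = €728.27.
At €120.52/mo: 12 payments (last €115.40); total interest €191.12.
Interest saved = €728.27 − €191.12 = €537.15.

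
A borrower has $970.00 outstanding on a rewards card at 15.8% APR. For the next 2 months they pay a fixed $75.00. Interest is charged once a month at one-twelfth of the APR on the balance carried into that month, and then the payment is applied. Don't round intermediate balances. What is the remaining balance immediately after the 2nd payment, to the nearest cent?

$844.72

Monthly rate r = 15.8%/12 = 1.31667% = 0.0131667.
Each month: B ← B·(1+r) − $75.00.
Month 1: interest $12.77; balance after payment $907.77.
Month 2: interest $11.95; balance after payment $844.72.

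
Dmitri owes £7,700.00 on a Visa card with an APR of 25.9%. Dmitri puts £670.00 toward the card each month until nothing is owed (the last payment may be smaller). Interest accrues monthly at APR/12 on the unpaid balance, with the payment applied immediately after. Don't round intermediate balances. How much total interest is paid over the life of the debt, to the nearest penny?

Monthly rate r = 25.9%/12 = 2.15833% = 0.0215833.
Payoff takes n = ⌈−ln(1 − rB₀/P)/ln(1+r)⌉ = ⌈13.350⌉ = 14 payments; the last is £236.44.
Total paid = 13·£670.00 + £236.44 = £8,946.44.
Total interest = total paid − principal = £8,946.44 − £7,700.00 = £1,246.44.

£1,246.44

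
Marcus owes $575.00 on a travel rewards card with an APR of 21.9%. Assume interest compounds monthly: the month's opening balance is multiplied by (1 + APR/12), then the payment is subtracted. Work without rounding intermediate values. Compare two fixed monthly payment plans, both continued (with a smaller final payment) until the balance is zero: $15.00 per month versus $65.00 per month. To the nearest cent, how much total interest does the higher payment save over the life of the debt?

$364.53

Monthly rate r = 21.9%/12 = 1.825% = 0.01825.
At $15.00/mo: n = ⌈−ln(1 − rB₀/P)/ln(1+r)⌉ = 67 payments (last $7.45); total interest = total paid − $575.00 = $422.45.
At $65.00/mo: 10 payments (last $47.92); total interest $57.92.
Interest saved = $422.45 − $57.92 = $364.53.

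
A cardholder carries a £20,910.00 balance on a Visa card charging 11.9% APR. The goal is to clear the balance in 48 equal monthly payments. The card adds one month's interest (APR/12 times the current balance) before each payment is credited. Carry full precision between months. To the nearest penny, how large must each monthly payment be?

Monthly rate r = 11.9%/12 = 0.991667% = 0.00991667.
Level-payment amortization: P = B₀·r / (1 − (1+r)^(−n)) = 20910.00·0.00991667 / (1 − 1.00992^(−48)).
Denominator 1 − (1+r)^(−48) = 0.377278146.
P = 207.358 / 0.377278146 ≈ 549.61.

£549.61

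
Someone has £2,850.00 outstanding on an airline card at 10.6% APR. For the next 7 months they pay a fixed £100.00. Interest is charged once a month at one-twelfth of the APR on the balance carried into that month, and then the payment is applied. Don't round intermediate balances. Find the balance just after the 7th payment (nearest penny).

Monthly rate r = 10.6%/12 = 0.883333% = 0.00883333.
Each month: B ← B·(1+r) − £100.00.
Month 1: interest £25.18; balance after payment £2,775.18.
Month 2: interest £24.51; balance after payment £2,699.69.
Month 3: interest £23.85; balance after payment £2,623.54.
Month 4: interest £23.17; balance after payment £2,546.71.
Month 5: interest £22.50; balance after payment £2,469.21.
Month 6: interest £21.81; balance after payment £2,391.02.
Month 7: interest £21.12; balance after payment £2,312.14.

£2,312.14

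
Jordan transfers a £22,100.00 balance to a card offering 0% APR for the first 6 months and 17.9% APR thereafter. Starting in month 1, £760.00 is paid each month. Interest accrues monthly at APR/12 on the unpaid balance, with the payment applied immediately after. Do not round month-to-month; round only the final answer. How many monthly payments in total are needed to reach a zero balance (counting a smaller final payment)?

Promo months 1–6 at r₀ = 0%/12 = 0; months 7+ at r₁ = 17.9%/12 = 0.0149167.
After month 6 (no interest yet): B = £22,100.00 − 6·£760.00 = £17,540.00.
Then at r₁ with £760.00/mo: n₂ = −ln(1 − r₁·B/P)/ln(1+r₁) ≈ 28.50 → 29 more payments.

35 payments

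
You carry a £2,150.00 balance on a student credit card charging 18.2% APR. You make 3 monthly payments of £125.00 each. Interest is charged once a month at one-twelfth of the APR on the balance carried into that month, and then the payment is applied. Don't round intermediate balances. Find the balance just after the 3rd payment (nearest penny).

£1,868.60

Monthly rate r = 18.2%/12 = 1.51667% = 0.0151667.
Each month: B ← B·(1+r) − £125.00.
Month 1: interest £32.61; balance after payment £2,057.61.
Month 2: interest £31.21; balance after payment £1,963.82.
Month 3: interest £29.78; balance after payment £1,868.60.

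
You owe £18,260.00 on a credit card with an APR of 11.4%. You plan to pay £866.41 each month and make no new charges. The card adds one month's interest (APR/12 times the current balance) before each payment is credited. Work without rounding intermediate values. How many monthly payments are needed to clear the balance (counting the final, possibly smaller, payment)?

Monthly rate r = 11.4%/12 = 0.95% = 0.0095.
Recurrence: B ← B·(1+r) − £866.41.
Month 1: interest £173.47; balance after payment £17,567.06.
Month 2: interest £166.89; balance after payment £16,867.54.
Closed form: n = −ln(1 − rB₀/P)/ln(1+r) = −ln(0.79978)/ln(1.0095) ≈ 23.629, so the balance reaches zero during payment 24.

24 payments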